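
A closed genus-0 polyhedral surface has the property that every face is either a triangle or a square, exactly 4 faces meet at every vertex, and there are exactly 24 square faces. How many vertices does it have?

30

Let x be the number of triangles; then F = 24 + x.
Edge–face incidences: 2E = 4·24 + 3·x = 96 + 3x.
Every vertex has degree 4, so 4V = 2E.
Euler: V − E + F = 2 ⇒ (2E)/4 − E + (24 + x) = 2.
Multiply by 8: 2·(2E) − 4·(2E) + 8·(24 + x) = 16, i.e. 192 + 8x − 2·(96 + 3x) = 16.
Collecting terms: 2x = 16, so x = 8.
Then 2E = 96 + 3·8 = 120, so E = 60, V = 2E/4 = 30, F = 24 + 8 = 32.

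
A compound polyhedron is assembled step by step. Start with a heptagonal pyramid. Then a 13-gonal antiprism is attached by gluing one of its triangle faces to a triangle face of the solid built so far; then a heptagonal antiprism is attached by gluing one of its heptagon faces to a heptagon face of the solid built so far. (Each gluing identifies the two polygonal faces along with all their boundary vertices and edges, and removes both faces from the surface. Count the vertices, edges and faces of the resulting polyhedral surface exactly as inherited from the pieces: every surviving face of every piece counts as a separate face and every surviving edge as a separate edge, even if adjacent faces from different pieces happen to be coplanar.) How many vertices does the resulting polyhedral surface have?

A heptagonal pyramid: V=8, E=14, F=8.
Attach a 13-gonal antiprism (V=26, E=52, F=28) along a 3-gon: merge 3 vertices and 3 edges, delete both glued faces → V=31, E=63, F=34.
Attach a heptagonal antiprism (V=14, E=28, F=16) along a 7-gon: merge 7 vertices and 7 edges, delete both glued faces → V=38, E=84, F=48.
Check: V − E + F = 38 − 84 + 48 = 2.

38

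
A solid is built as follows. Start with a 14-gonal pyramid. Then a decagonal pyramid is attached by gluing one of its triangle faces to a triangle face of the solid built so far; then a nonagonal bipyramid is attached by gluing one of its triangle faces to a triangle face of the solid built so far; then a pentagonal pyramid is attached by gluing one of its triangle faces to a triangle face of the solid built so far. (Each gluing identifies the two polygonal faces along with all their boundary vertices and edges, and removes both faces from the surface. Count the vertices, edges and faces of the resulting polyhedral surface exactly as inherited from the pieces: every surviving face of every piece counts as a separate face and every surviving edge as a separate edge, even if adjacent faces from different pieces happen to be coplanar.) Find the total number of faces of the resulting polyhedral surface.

44

A 14-gonal pyramid: V=15, E=28, F=15.
Attach a decagonal pyramid (V=11, E=20, F=11) along a 3-gon: merge 3 vertices and 3 edges, delete both glued faces → V=23, E=45, F=24.
Attach a nonagonal bipyramid (V=11, E=27, F=18) along a 3-gon: merge 3 vertices and 3 edges, delete both glued faces → V=31, E=69, F=40.
Attach a pentagonal pyramid (V=6, E=10, F=6) along a 3-gon: merge 3 vertices and 3 edges, delete both glued faces → V=34, E=76, F=44.
Check: V − E + F = 34 − 76 + 44 = 2.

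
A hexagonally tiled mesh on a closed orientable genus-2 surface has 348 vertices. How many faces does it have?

175

χ = 2 − 2·2 = -2, and every face is a hexagon so 6F = 2E.
V − E + F = -2 with E = 6F/2 gives 348 − (6/2 − 1)·F = -2, so F = 175 and E = 525.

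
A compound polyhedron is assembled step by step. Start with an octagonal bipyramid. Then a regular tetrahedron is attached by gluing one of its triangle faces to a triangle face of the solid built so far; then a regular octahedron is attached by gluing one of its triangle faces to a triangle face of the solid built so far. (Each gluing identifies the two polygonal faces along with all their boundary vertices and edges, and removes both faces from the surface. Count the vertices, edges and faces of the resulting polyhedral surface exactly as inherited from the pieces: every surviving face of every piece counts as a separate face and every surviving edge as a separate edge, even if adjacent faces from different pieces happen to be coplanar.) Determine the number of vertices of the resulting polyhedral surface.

14

An octagonal bipyramid: V=10, E=24, F=16.
Attach a regular tetrahedron (V=4, E=6, F=4) along a 3-gon: merge 3 vertices and 3 edges, delete both glued faces → V=11, E=27, F=18.
Attach a regular octahedron (V=6, E=12, F=8) along a 3-gon: merge 3 vertices and 3 edges, delete both glued faces → V=14, E=36, F=24.
Check: V − E + F = 14 − 36 + 24 = 2.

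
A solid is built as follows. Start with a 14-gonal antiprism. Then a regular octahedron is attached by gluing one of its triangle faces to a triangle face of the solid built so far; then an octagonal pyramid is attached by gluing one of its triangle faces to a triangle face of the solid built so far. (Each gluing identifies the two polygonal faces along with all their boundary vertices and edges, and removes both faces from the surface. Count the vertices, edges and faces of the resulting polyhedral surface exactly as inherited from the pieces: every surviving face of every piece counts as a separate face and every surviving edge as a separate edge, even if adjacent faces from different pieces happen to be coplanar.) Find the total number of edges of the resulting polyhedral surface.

78

A 14-gonal antiprism: V=28, E=56, F=30.
Attach a regular octahedron (V=6, E=12, F=8) along a 3-gon: merge 3 vertices and 3 edges, delete both glued faces → V=31, E=65, F=36.
Attach an octagonal pyramid (V=9, E=16, F=9) along a 3-gon: merge 3 vertices and 3 edges, delete both glued faces → V=37, E=78, F=43.
Check: V − E + F = 37 − 78 + 43 = 2.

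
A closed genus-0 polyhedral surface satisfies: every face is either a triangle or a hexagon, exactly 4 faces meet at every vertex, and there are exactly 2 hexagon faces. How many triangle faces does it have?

Let x be the number of triangles; then F = 2 + x.
Edge–face incidences: 2E = 6·2 + 3·x = 12 + 3x.
Every vertex has degree 4, so 4V = 2E.
Euler: V − E + F = 2 ⇒ (2E)/4 − E + (2 + x) = 2.
Multiply by 8: 2·(2E) − 4·(2E) + 8·(2 + x) = 16, i.e. 16 + 8x − 2·(12 + 3x) = 16.
Collecting terms: 2x − 8 = 16, so 2x = 24, so x = 12.
Then 2E = 12 + 3·12 = 48, so E = 24, V = 2E/4 = 12, F = 2 + 12 = 14.

12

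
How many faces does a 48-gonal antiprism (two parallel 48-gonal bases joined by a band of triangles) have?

98

An antiprism on an n-gon has two n-gon caps and 2n triangles: V = 2·48 = 96, E = 4·48 = 192, F = 2·48 + 2 = 98.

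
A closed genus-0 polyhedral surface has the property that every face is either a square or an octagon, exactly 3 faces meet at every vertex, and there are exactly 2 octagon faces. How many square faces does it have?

Let x be the number of squares; then F = 2 + x.
Edge–face incidences: 2E = 8·2 + 4·x = 16 + 4x.
Every vertex has degree 3, so 3V = 2E.
Euler: V − E + F = 2 ⇒ (2E)/3 − E + (2 + x) = 2.
Multiply by 6: 2·(2E) − 3·(2E) + 6·(2 + x) = 12, i.e. 12 + 6x − (16 + 4x) = 12.
Collecting terms: 2x − 4 = 12, so 2x = 16, so x = 8.
Then 2E = 16 + 4·8 = 48, so E = 24, V = 2E/3 = 16, F = 2 + 8 = 10.

8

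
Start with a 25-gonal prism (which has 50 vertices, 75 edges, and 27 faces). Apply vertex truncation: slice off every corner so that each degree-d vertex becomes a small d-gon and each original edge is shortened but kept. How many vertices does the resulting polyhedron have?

Truncation replaces each original edge-end by a new vertex, so V′ = 2E = 150.
Each original edge survives, and each old vertex of degree d contributes d new edges; summing degrees gives Σd = 2E, so E′ = E + 2E = 3E = 225.
Each original face survives and each original vertex becomes one new face: F′ = F + V = 77.

150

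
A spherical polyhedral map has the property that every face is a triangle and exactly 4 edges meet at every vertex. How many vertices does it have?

Each face has 3 edges and each edge borders two faces, so 2E = 3F.
Each vertex has degree 4, so 4V = 2E and hence V = 3F/4.
Euler: V − E + F = 2 ⇒ (3F/4) − (3F/2) + F = 2.
Multiply by 8: (6 − 12 + 8)F = 16, i.e. 2F = 16.
So F = 8, E = 3·8/2 = 12, V = 3·8/4 = 6.

6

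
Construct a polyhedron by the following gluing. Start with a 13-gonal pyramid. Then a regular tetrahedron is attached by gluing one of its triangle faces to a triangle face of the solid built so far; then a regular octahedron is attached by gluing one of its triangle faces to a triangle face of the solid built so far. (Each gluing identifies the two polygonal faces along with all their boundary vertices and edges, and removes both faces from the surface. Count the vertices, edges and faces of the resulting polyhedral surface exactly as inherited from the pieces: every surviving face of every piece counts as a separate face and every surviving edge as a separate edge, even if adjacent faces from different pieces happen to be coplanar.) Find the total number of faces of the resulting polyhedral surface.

22

A 13-gonal pyramid: V=14, E=26, F=14.
Attach a regular tetrahedron (V=4, E=6, F=4) along a 3-gon: merge 3 vertices and 3 edges, delete both glued faces → V=15, E=29, F=16.
Attach a regular octahedron (V=6, E=12, F=8) along a 3-gon: merge 3 vertices and 3 edges, delete both glued faces → V=18, E=38, F=22.
Check: V − E + F = 18 − 38 + 22 = 2.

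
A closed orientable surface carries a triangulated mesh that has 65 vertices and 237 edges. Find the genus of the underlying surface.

Every face is a triangle and each edge borders two faces, so 3F = 2·237, giving F = 158.
χ = V − E + F = 65 − 237 + 158 = -14.
For a closed orientable surface χ = 2 − 2g, so g = (2 − (-14))/2 = 8.

8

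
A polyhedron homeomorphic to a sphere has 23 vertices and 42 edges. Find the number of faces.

Here V − E + F = 2.
F = 2 − V + E = 2 − 23 + 42 = 21.

21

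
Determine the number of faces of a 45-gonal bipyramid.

A bipyramid over an n-gon has 2n triangular faces and n + 2 vertices: V = 45 + 2 = 47, E = 3·45 = 135, F = 2·45 = 90.
Check: V − E + F = 47 − 135 + 90 = 2.

90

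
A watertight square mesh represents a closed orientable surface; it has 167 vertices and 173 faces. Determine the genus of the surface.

Every face is a square, so 2E = 4·173 = 692, giving E = 346.
χ = V − E + F = 167 − 346 + 173 = -6.
For a closed orientable surface χ = 2 − 2g, so g = (2 − (-6))/2 = 4.

4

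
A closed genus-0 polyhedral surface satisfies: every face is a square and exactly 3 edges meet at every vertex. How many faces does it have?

Each face has 4 edges and each edge borders two faces, so 2E = 4F.
Each vertex has degree 3, so 3V = 2E and hence V = 4F/3.
Euler: V − E + F = 2 ⇒ (4F/3) − (4F/2) + F = 2.
Multiply by 6: (8 − 12 + 6)F = 12, i.e. 2F = 12.
So F = 6, E = 4·6/2 = 12, V = 4·6/3 = 8.

6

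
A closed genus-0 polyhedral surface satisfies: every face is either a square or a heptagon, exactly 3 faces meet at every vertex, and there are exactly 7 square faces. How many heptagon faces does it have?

2

Let x be the number of heptagons; then F = 7 + x.
Edge–face incidences: 2E = 4·7 + 7·x = 28 + 7x.
Every vertex has degree 3, so 3V = 2E.
Euler: V − E + F = 2 ⇒ (2E)/3 − E + (7 + x) = 2.
Multiply by 6: 2·(2E) − 3·(2E) + 6·(7 + x) = 12, i.e. 42 + 6x − (28 + 7x) = 12.
Collecting terms: −x + 14 = 12, so −x = −2, so x = 2.
Then 2E = 28 + 7·2 = 42, so E = 21, V = 2E/3 = 14, F = 7 + 2 = 9.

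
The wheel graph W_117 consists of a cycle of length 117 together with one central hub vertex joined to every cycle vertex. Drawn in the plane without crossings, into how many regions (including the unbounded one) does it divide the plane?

W_117 has V = 117 + 1 = 118 vertices and E = 2·117 = 234 edges.
By Euler's formula F = 2 − V + E = 2 − 118 + 234 = 118.

118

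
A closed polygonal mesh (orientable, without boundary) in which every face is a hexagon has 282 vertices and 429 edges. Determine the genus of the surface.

Every face is a hexagon and each edge borders two faces, so 6F = 2·429, giving F = 143.
χ = V − E + F = 282 − 429 + 143 = -4.
For a closed orientable surface χ = 2 − 2g, so g = (2 − (-4))/2 = 3.

3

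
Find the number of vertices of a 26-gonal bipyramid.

A bipyramid over an n-gon has 2n triangular faces and n + 2 vertices: V = 26 + 2 = 28, E = 3·26 = 78, F = 2·26 = 52.

28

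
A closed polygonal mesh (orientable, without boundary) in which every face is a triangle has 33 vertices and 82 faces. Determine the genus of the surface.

5

Every face is a triangle, so 2E = 3·82 = 246, giving E = 123.
χ = V − E + F = 33 − 123 + 82 = -8.
For a closed orientable surface χ = 2 − 2g, so g = (2 − (-8))/2 = 5.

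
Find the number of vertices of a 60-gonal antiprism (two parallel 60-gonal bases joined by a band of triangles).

120

An antiprism on an n-gon has two n-gon caps and 2n triangles: V = 2·60 = 120, E = 4·60 = 240, F = 2·60 + 2 = 122.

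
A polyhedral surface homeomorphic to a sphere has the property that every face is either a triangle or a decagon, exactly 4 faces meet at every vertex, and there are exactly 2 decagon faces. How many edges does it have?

40

Let x be the number of triangles; then F = 2 + x.
Edge–face incidences: 2E = 10·2 + 3·x = 20 + 3x.
Every vertex has degree 4, so 4V = 2E.
Euler: V − E + F = 2 ⇒ (2E)/4 − E + (2 + x) = 2.
Multiply by 8: 2·(2E) − 4·(2E) + 8·(2 + x) = 16, i.e. 16 + 8x − 2·(20 + 3x) = 16.
Collecting terms: 2x − 24 = 16, so 2x = 40, so x = 20.
Then 2E = 20 + 3·20 = 80, so E = 40, V = 2E/4 = 20, F = 2 + 20 = 22.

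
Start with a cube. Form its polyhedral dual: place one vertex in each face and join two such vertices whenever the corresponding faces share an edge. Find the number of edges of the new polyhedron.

The base solid has V = 8, E = 12, F = 6.
The dual swaps V and F and preserves E: V′ = F = 6, E′ = E = 12, F′ = V = 8.

12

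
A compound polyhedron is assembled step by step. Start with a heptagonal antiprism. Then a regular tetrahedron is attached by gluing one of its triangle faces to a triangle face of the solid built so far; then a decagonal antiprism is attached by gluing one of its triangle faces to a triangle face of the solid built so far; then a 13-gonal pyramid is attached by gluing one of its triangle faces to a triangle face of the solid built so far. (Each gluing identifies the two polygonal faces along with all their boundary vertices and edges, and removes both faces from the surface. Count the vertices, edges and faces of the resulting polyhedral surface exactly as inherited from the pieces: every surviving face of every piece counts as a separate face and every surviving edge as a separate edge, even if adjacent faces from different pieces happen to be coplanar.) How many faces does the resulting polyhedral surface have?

50

A heptagonal antiprism: V=14, E=28, F=16.
Attach a regular tetrahedron (V=4, E=6, F=4) along a 3-gon: merge 3 vertices and 3 edges, delete both glued faces → V=15, E=31, F=18.
Attach a decagonal antiprism (V=20, E=40, F=22) along a 3-gon: merge 3 vertices and 3 edges, delete both glued faces → V=32, E=68, F=38.
Attach a 13-gonal pyramid (V=14, E=26, F=14) along a 3-gon: merge 3 vertices and 3 edges, delete both glued faces → V=43, E=91, F=50.
Check: V − E + F = 43 − 91 + 50 = 2.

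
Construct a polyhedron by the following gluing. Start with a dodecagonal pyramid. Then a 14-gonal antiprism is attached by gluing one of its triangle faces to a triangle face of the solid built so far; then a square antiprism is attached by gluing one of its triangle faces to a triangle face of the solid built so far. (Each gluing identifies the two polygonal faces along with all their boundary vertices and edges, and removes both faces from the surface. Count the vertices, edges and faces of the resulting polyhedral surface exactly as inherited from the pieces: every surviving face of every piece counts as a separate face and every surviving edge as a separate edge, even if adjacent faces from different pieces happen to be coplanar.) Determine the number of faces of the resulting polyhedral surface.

49

A dodecagonal pyramid: V=13, E=24, F=13.
Attach a 14-gonal antiprism (V=28, E=56, F=30) along a 3-gon: merge 3 vertices and 3 edges, delete both glued faces → V=38, E=77, F=41.
Attach a square antiprism (V=8, E=16, F=10) along a 3-gon: merge 3 vertices and 3 edges, delete both glued faces → V=43, E=90, F=49.
Check: V − E + F = 43 − 90 + 49 = 2.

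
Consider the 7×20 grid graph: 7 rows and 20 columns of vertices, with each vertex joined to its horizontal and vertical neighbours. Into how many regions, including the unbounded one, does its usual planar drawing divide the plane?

115

The grid has V = 7·20 = 140 vertices and E = 7·19 + 20·6 = 253 edges.
F = 2 − V + E = 2 − 140 + 253 = 115.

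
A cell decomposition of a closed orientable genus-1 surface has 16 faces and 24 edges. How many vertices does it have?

For a closed orientable surface of genus 1, χ = 2 − 2·1 = 0.
V = 0 + E − F = 0 + 24 − 16 = 8.

8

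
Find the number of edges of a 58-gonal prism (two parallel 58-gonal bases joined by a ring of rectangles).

174

A prism on an n-gon has two n-gon bases and n rectangular sides: V = 2·58 = 116, E = 3·58 = 174, F = 58 + 2 = 60.
Check: V − E + F = 116 − 174 + 60 = 2.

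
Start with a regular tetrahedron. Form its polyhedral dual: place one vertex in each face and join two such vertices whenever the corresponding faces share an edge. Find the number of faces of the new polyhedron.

The base solid has V = 4, E = 6, F = 4.
The dual swaps V and F and preserves E: V′ = F = 4, E′ = E = 6, F′ = V = 4.

4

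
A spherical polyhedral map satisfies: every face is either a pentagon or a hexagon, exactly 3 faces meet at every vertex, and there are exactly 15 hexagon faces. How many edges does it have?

Let x be the number of pentagons; then F = 15 + x.
Edge–face incidences: 2E = 6·15 + 5·x = 90 + 5x.
Every vertex has degree 3, so 3V = 2E.
Euler: V − E + F = 2 ⇒ (2E)/3 − E + (15 + x) = 2.
Multiply by 6: 2·(2E) − 3·(2E) + 6·(15 + x) = 12, i.e. 90 + 6x − (90 + 5x) = 12.
Collecting terms: x = 12.
Then 2E = 90 + 5·12 = 150, so E = 75, V = 2E/3 = 50, F = 15 + 12 = 27.

75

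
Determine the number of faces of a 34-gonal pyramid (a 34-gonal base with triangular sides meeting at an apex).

35

A pyramid on an n-gon base has one n-gon and n triangles: V = 34 + 1 = 35, E = 2·34 = 68, F = 34 + 1 = 35.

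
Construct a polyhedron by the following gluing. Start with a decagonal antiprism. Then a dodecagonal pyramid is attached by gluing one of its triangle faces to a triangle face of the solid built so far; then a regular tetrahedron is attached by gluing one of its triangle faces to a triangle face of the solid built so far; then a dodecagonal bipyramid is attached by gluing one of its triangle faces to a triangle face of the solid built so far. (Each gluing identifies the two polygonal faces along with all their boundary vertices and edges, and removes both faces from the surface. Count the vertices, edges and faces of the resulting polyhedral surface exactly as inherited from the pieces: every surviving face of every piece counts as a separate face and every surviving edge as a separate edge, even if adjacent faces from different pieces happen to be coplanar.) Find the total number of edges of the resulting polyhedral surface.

97

A decagonal antiprism: V=20, E=40, F=22.
Attach a dodecagonal pyramid (V=13, E=24, F=13) along a 3-gon: merge 3 vertices and 3 edges, delete both glued faces → V=30, E=61, F=33.
Attach a regular tetrahedron (V=4, E=6, F=4) along a 3-gon: merge 3 vertices and 3 edges, delete both glued faces → V=31, E=64, F=35.
Attach a dodecagonal bipyramid (V=14, E=36, F=24) along a 3-gon: merge 3 vertices and 3 edges, delete both glued faces → V=42, E=97, F=57.
Check: V − E + F = 42 − 97 + 57 = 2.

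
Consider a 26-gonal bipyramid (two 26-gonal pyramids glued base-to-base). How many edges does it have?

78

A bipyramid over an n-gon has 2n triangular faces and n + 2 vertices: V = 26 + 2 = 28, E = 3·26 = 78, F = 2·26 = 52.
Check: V − E + F = 28 − 78 + 52 = 2.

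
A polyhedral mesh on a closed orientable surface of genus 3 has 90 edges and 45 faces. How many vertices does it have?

41

For a closed orientable surface of genus 3, χ = 2 − 2·3 = -4.
V = -4 + E − F = -4 + 90 − 45 = 41.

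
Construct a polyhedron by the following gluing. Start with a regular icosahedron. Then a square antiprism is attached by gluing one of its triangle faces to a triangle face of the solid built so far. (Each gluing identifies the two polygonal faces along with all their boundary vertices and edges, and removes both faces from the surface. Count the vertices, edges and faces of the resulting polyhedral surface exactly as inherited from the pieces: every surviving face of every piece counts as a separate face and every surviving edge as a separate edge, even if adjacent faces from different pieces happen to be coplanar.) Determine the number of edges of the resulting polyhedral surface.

A regular icosahedron: V=12, E=30, F=20.
Attach a square antiprism (V=8, E=16, F=10) along a 3-gon: merge 3 vertices and 3 edges, delete both glued faces → V=17, E=43, F=28.
Check: V − E + F = 17 − 43 + 28 = 2.

43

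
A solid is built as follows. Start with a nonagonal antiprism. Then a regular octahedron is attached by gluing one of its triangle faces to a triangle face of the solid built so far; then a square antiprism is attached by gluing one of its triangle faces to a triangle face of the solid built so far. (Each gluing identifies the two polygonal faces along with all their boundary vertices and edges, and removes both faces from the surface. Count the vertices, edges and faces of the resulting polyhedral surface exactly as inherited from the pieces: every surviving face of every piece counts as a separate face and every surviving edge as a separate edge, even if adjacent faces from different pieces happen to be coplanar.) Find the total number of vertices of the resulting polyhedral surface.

A nonagonal antiprism: V=18, E=36, F=20.
Attach a regular octahedron (V=6, E=12, F=8) along a 3-gon: merge 3 vertices and 3 edges, delete both glued faces → V=21, E=45, F=26.
Attach a square antiprism (V=8, E=16, F=10) along a 3-gon: merge 3 vertices and 3 edges, delete both glued faces → V=26, E=58, F=34.
Check: V − E + F = 26 − 58 + 34 = 2.

26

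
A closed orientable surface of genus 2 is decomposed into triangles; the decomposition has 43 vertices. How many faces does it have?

90

χ = 2 − 2·2 = -2, and every face is a triangle so 3F = 2E.
V − E + F = -2 with E = 3F/2 gives 43 − (3/2 − 1)·F = -2, so F = 90 and E = 135.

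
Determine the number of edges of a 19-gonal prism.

57

A prism on an n-gon has two n-gon bases and n rectangular sides: V = 2·19 = 38, E = 3·19 = 57, F = 19 + 2 = 21.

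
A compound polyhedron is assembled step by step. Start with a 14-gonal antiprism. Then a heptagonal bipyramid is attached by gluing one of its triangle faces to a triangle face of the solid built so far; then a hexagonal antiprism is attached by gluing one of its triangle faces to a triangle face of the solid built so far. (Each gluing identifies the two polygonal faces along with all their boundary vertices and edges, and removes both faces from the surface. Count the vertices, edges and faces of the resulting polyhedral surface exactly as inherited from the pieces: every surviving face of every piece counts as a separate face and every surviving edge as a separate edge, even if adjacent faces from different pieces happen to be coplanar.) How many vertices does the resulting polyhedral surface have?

43

A 14-gonal antiprism: V=28, E=56, F=30.
Attach a heptagonal bipyramid (V=9, E=21, F=14) along a 3-gon: merge 3 vertices and 3 edges, delete both glued faces → V=34, E=74, F=42.
Attach a hexagonal antiprism (V=12, E=24, F=14) along a 3-gon: merge 3 vertices and 3 edges, delete both glued faces → V=43, E=95, F=54.
Check: V − E + F = 43 − 95 + 54 = 2.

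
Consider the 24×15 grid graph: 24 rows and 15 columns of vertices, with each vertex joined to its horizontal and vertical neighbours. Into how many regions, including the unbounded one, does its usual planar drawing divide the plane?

The grid has V = 24·15 = 360 vertices and E = 24·14 + 15·23 = 681 edges.
F = 2 − V + E = 2 − 360 + 681 = 323.

323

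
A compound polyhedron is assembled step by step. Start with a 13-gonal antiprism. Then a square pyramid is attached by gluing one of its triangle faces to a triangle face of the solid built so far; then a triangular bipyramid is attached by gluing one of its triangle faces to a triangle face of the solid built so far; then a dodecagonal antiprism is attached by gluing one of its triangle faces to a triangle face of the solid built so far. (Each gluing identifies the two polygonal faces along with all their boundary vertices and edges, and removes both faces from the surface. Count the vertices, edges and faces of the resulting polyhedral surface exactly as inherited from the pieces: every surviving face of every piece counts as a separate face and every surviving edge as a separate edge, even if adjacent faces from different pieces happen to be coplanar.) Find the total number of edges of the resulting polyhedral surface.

108

A 13-gonal antiprism: V=26, E=52, F=28.
Attach a square pyramid (V=5, E=8, F=5) along a 3-gon: merge 3 vertices and 3 edges, delete both glued faces → V=28, E=57, F=31.
Attach a triangular bipyramid (V=5, E=9, F=6) along a 3-gon: merge 3 vertices and 3 edges, delete both glued faces → V=30, E=63, F=35.
Attach a dodecagonal antiprism (V=24, E=48, F=26) along a 3-gon: merge 3 vertices and 3 edges, delete both glued faces → V=51, E=108, F=59.
Check: V − E + F = 51 − 108 + 59 = 2.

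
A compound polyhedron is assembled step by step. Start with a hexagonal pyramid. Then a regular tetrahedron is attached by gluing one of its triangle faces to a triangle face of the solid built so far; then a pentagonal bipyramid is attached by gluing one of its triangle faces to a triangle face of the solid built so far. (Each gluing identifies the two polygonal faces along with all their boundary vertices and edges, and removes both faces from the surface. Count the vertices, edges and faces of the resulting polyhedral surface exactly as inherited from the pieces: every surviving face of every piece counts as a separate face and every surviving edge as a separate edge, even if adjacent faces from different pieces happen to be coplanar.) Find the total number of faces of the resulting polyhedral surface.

A hexagonal pyramid: V=7, E=12, F=7.
Attach a regular tetrahedron (V=4, E=6, F=4) along a 3-gon: merge 3 vertices and 3 edges, delete both glued faces → V=8, E=15, F=9.
Attach a pentagonal bipyramid (V=7, E=15, F=10) along a 3-gon: merge 3 vertices and 3 edges, delete both glued faces → V=12, E=27, F=17.
Check: V − E + F = 12 − 27 + 17 = 2.

17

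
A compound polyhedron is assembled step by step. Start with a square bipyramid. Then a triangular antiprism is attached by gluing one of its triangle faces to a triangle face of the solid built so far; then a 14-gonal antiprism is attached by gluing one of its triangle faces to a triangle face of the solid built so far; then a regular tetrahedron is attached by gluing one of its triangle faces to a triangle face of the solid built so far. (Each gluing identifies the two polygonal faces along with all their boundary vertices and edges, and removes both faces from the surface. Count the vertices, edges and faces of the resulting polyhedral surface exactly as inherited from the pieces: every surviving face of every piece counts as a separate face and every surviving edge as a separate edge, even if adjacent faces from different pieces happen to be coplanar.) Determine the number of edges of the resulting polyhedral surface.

A square bipyramid: V=6, E=12, F=8.
Attach a triangular antiprism (V=6, E=12, F=8) along a 3-gon: merge 3 vertices and 3 edges, delete both glued faces → V=9, E=21, F=14.
Attach a 14-gonal antiprism (V=28, E=56, F=30) along a 3-gon: merge 3 vertices and 3 edges, delete both glued faces → V=34, E=74, F=42.
Attach a regular tetrahedron (V=4, E=6, F=4) along a 3-gon: merge 3 vertices and 3 edges, delete both glued faces → V=35, E=77, F=44.
Check: V − E + F = 35 − 77 + 44 = 2.

77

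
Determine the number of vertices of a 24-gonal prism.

48

A prism on an n-gon has two n-gon bases and n rectangular sides: V = 2·24 = 48, E = 3·24 = 72, F = 24 + 2 = 26.
Check: V − E + F = 48 − 72 + 26 = 2.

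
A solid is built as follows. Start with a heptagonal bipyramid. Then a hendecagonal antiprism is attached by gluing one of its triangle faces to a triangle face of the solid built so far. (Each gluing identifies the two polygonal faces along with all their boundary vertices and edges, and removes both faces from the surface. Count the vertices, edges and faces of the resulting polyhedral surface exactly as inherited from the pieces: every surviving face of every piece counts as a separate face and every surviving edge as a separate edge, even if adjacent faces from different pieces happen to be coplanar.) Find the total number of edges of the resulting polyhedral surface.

62

A heptagonal bipyramid: V=9, E=21, F=14.
Attach a hendecagonal antiprism (V=22, E=44, F=24) along a 3-gon: merge 3 vertices and 3 edges, delete both glued faces → V=28, E=62, F=36.
Check: V − E + F = 28 − 62 + 36 = 2.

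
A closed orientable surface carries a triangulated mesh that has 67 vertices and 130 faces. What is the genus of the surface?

Every face is a triangle, so 2E = 3·130 = 390, giving E = 195.
χ = V − E + F = 67 − 195 + 130 = 2.
For a closed orientable surface χ = 2 − 2g, so g = (2 − (2))/2 = 0.

0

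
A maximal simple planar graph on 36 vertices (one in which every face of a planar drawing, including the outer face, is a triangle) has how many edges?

102

In a plane triangulation 3F = 2E and V − E + F = 2, so E = 3V − 6 = 3·36 − 6 = 102.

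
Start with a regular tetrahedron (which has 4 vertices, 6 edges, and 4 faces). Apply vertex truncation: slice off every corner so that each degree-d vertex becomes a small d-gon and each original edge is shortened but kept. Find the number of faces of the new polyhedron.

Truncation replaces each original edge-end by a new vertex, so V′ = 2E = 12.
Each original edge survives, and each old vertex of degree d contributes d new edges; summing degrees gives Σd = 2E, so E′ = E + 2E = 3E = 18.
Each original face survives and each original vertex becomes one new face: F′ = F + V = 8.

8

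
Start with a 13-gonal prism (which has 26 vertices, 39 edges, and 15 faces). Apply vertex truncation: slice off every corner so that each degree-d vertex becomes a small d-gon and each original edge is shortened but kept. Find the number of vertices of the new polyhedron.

Truncation replaces each original edge-end by a new vertex, so V′ = 2E = 78.
Each original edge survives, and each old vertex of degree d contributes d new edges; summing degrees gives Σd = 2E, so E′ = E + 2E = 3E = 117.
Each original face survives and each original vertex becomes one new face: F′ = F + V = 41.

78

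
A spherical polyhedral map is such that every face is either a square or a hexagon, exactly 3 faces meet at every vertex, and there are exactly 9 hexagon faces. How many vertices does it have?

Let x be the number of squares; then F = 9 + x.
Edge–face incidences: 2E = 6·9 + 4·x = 54 + 4x.
Every vertex has degree 3, so 3V = 2E.
Euler: V − E + F = 2 ⇒ (2E)/3 − E + (9 + x) = 2.
Multiply by 6: 2·(2E) − 3·(2E) + 6·(9 + x) = 12, i.e. 54 + 6x − (54 + 4x) = 12.
Collecting terms: 2x = 12, so x = 6.
Then 2E = 54 + 4·6 = 78, so E = 39, V = 2E/3 = 26, F = 9 + 6 = 15.

26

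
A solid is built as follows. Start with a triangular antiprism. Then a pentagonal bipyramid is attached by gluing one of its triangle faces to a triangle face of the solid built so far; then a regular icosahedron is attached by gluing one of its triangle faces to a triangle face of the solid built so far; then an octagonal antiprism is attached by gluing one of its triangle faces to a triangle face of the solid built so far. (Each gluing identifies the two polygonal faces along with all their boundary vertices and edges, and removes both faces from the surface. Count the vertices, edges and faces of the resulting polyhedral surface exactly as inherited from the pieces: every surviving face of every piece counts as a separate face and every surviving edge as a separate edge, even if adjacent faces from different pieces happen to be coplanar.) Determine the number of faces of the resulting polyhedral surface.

A triangular antiprism: V=6, E=12, F=8.
Attach a pentagonal bipyramid (V=7, E=15, F=10) along a 3-gon: merge 3 vertices and 3 edges, delete both glued faces → V=10, E=24, F=16.
Attach a regular icosahedron (V=12, E=30, F=20) along a 3-gon: merge 3 vertices and 3 edges, delete both glued faces → V=19, E=51, F=34.
Attach an octagonal antiprism (V=16, E=32, F=18) along a 3-gon: merge 3 vertices and 3 edges, delete both glued faces → V=32, E=80, F=50.
Check: V − E + F = 32 − 80 + 50 = 2.

50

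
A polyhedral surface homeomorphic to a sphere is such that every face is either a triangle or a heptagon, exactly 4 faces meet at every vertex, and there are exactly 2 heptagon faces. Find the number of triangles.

14

Let x be the number of triangles; then F = 2 + x.
Edge–face incidences: 2E = 7·2 + 3·x = 14 + 3x.
Every vertex has degree 4, so 4V = 2E.
Euler: V − E + F = 2 ⇒ (2E)/4 − E + (2 + x) = 2.
Multiply by 8: 2·(2E) − 4·(2E) + 8·(2 + x) = 16, i.e. 16 + 8x − 2·(14 + 3x) = 16.
Collecting terms: 2x − 12 = 16, so 2x = 28, so x = 14.
Then 2E = 14 + 3·14 = 56, so E = 28, V = 2E/4 = 14, F = 2 + 14 = 16.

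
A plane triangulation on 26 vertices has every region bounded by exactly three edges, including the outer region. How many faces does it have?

In a plane triangulation 3F = 2E and V − E + F = 2, so F = 2V − 4 = 2·26 − 4 = 48.

48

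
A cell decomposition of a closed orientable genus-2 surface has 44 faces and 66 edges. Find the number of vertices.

For a closed orientable surface of genus 2, χ = 2 − 2·2 = -2.
V = -2 + E − F = -2 + 66 − 44 = 20.

20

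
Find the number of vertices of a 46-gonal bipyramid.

A bipyramid over an n-gon has 2n triangular faces and n + 2 vertices: V = 46 + 2 = 48, E = 3·46 = 138, F = 2·46 = 92.

48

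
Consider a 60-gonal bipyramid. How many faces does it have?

A bipyramid over an n-gon has 2n triangular faces and n + 2 vertices: V = 60 + 2 = 62, E = 3·60 = 180, F = 2·60 = 120.
Check: V − E + F = 62 − 180 + 120 = 2.

120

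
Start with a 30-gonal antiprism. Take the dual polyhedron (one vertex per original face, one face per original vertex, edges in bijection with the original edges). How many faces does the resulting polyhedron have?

The base solid has V = 60, E = 120, F = 62.
The dual swaps V and F and preserves E: V′ = F = 62, E′ = E = 120, F′ = V = 60.

60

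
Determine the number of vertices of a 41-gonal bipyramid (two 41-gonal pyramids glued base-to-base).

A bipyramid over an n-gon has 2n triangular faces and n + 2 vertices: V = 41 + 2 = 43, E = 3·41 = 123, F = 2·41 = 82.
Check: V − E + F = 43 − 123 + 82 = 2.

43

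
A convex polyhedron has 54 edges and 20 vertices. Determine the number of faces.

Here V − E + F = 2.
F = 2 − V + E = 2 − 20 + 54 = 36.

36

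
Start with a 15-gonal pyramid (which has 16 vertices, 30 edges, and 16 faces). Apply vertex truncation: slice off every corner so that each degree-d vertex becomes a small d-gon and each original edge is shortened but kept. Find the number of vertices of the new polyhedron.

60

Truncation replaces each original edge-end by a new vertex, so V′ = 2E = 60.
Each original edge survives, and each old vertex of degree d contributes d new edges; summing degrees gives Σd = 2E, so E′ = E + 2E = 3E = 90.
Each original face survives and each original vertex becomes one new face: F′ = F + V = 32.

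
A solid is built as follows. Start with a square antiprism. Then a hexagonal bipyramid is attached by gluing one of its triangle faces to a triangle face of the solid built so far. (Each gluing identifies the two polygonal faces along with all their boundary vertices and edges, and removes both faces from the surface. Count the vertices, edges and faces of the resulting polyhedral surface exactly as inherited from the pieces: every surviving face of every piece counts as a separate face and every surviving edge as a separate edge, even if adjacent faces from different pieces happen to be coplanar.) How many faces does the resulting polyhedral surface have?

A square antiprism: V=8, E=16, F=10.
Attach a hexagonal bipyramid (V=8, E=18, F=12) along a 3-gon: merge 3 vertices and 3 edges, delete both glued faces → V=13, E=31, F=20.
Check: V − E + F = 13 − 31 + 20 = 2.

20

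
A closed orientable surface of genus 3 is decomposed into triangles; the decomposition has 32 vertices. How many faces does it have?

72

χ = 2 − 2·3 = -4, and every face is a triangle so 3F = 2E.
V − E + F = -4 with E = 3F/2 gives 32 − (3/2 − 1)·F = -4, so F = 72 and E = 108.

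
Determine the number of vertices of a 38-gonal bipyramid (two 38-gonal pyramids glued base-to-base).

A bipyramid over an n-gon has 2n triangular faces and n + 2 vertices: V = 38 + 2 = 40, E = 3·38 = 114, F = 2·38 = 76.

40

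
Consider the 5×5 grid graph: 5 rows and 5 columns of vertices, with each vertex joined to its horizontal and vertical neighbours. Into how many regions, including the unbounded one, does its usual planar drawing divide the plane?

The grid has V = 5·5 = 25 vertices and E = 5·4 + 5·4 = 40 edges.
F = 2 − V + E = 2 − 25 + 40 = 17.

17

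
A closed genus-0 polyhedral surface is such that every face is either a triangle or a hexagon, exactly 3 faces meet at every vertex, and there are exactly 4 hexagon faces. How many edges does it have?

18

Let x be the number of triangles; then F = 4 + x.
Edge–face incidences: 2E = 6·4 + 3·x = 24 + 3x.
Every vertex has degree 3, so 3V = 2E.
Euler: V − E + F = 2 ⇒ (2E)/3 − E + (4 + x) = 2.
Multiply by 6: 2·(2E) − 3·(2E) + 6·(4 + x) = 12, i.e. 24 + 6x − (24 + 3x) = 12.
Collecting terms: 3x = 12, so x = 4.
Then 2E = 24 + 3·4 = 36, so E = 18, V = 2E/3 = 12, F = 4 + 4 = 8.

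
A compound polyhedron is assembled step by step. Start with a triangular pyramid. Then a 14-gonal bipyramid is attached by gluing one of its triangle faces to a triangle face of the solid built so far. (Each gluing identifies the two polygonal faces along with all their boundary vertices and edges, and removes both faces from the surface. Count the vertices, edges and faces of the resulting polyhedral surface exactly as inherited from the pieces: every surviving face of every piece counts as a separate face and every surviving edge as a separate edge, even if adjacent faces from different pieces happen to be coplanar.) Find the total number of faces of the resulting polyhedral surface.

30

A triangular pyramid: V=4, E=6, F=4.
Attach a 14-gonal bipyramid (V=16, E=42, F=28) along a 3-gon: merge 3 vertices and 3 edges, delete both glued faces → V=17, E=45, F=30.
Check: V − E + F = 17 − 45 + 30 = 2.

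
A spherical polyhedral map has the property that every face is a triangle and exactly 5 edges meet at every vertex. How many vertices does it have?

12

Each face has 3 edges and each edge borders two faces, so 2E = 3F.
Each vertex has degree 5, so 5V = 2E and hence V = 3F/5.
Euler: V − E + F = 2 ⇒ (3F/5) − (3F/2) + F = 2.
Multiply by 10: (6 − 15 + 10)F = 20, i.e. 1F = 20.
So F = 20, E = 3·20/2 = 30, V = 3·20/5 = 12.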